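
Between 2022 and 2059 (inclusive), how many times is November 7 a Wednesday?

Track November 7's weekday year by year (advancing +1, or +2 across a Feb 29):
  2022: Mon  2023: Tue (+1)  2024: Thu (+2)  2025: Fri (+1)  2026: Sat (+1)
  2027: Sun (+1)  2028: Tue (+2)  2029: Wed (+1) ✓  2030: Thu (+1)  2031: Fri (+1)
  2032: Sun (+2)  2033: Mon (+1)  2034: Tue (+1)  2035: Wed (+1) ✓  … (10 more years) …
  2046: Wed (+1) ✓  2047: Thu (+1)  2048: Sat (+2)  2049: Sun (+1)  2050: Mon (+1)
  2051: Tue (+1)  2052: Thu (+2)  2053: Fri (+1)  2054: Sat (+1)  2055: Sun (+1)
  2056: Tue (+2)  2057: Wed (+1) ✓  2058: Thu (+1)  2059: Fri (+1)
Wednesday years: 2029, 2035, 2040, 2046, 2057 — 5 in total.

5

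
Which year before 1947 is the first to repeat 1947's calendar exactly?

Two years share a calendar iff Jan 1 falls on the same weekday and both are leap or both are common. 1947: Jan 1 is Wednesday, common year.
1946: Jan 1 Tuesday, common
1945: Jan 1 Monday, common
1944: Jan 1 Saturday, leap
1943: Jan 1 Friday, common
1942: Jan 1 Thursday, common
1941: Jan 1 Wednesday, common
1941 matches on both conditions.

1941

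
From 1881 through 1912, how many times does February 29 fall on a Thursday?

1

Leap years in 1881–1912: 7 of them.
Feb 29 weekday advances by 5 (mod 7) from one leap year to the next four years later (or differs when a century non-leap intervenes).
Leap-day weekdays: 1884:Fri 1888:Wed 1892:Mon 1896:Sat 1904:Mon 1908:Sat 1912:Thu✓
Thursday: 1912 → 1.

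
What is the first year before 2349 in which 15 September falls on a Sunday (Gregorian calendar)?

2346

From one year to the next, a fixed date's weekday advances by 1, or by 2 when a Feb 29 lies between the two dates.
2349: September 15 is Thursday.
2348: Wednesday (−1)
2347: Monday (−2)
2346: Sunday (−1)
15 September falls on a Sunday in 2346.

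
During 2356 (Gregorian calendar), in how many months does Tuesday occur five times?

4

A month of length L has five Tuesdays iff its first Tuesday is on day ≤ L−28 (so day 1–3 in a 31-day month, 1–2 in a 30-day month, day 1 in a leap February).
Checking each month of 2356: Jan starts Sun (31d) ✓; Feb starts Wed (29d); Mar starts Thu (31d); Apr starts Sun (30d); May starts Tue (31d) ✓; Jun starts Fri (30d); Jul starts Sun (31d) ✓; Aug starts Wed (31d); Sep starts Sat (30d); Oct starts Mon (31d) ✓; Nov starts Thu (30d); Dec starts Sat (31d).
Five-Tuesday months: January, May, July, October → 4.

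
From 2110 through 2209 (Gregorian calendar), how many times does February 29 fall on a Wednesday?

4

Leap years in 2110–2209: 24 of them.
Feb 29 weekday advances by 5 (mod 7) from one leap year to the next four years later (or differs when a century non-leap intervenes).
Leap-day weekdays: 2112:Mon 2116:Sat 2120:Thu 2124:Tue 2128:Sun 2132:Fri 2136:Wed✓ 2140:Mon 2144:Sat 2148:Thu 2152:Tue 2156:Sun 2160:Fri 2164:Wed✓ 2168:Mon 2172:Sat 2176:Thu 2180:Tue 2184:Sun 2188:Fri 2192:Wed✓ 2196:Mon 2204:Wed✓ 2208:Mon
Wednesday: 2136, 2164, 2192, 2204 → 4.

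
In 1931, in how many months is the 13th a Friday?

Check the 13th of each month of 1931: Jan 13: Tue, Feb 13: Fri, Mar 13: Fri, Apr 13: Mon, May 13: Wed, Jun 13: Sat, Jul 13: Mon, Aug 13: Thu, Sep 13: Sun, Oct 13: Tue, Nov 13: Fri, Dec 13: Sun.
Friday occurs in February, March, November — 3 months.

3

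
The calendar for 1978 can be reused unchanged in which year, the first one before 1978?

Two years share a calendar iff Jan 1 falls on the same weekday and both are leap or both are common. 1978: Jan 1 is Sunday, common year.
1977: Jan 1 Saturday, common
1976: Jan 1 Thursday, leap
1975: Jan 1 Wednesday, common
1974: Jan 1 Tuesday, common
1973: Jan 1 Monday, common
1972: Jan 1 Saturday, leap
1971: Jan 1 Friday, common
1970: Jan 1 Thursday, common
1969: Jan 1 Wednesday, common
1968: Jan 1 Monday, leap
1967: Jan 1 Sunday, common
1967 matches on both conditions.

1967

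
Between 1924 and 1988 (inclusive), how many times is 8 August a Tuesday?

8

Track 8 August's weekday year by year (advancing +1, or +2 across a Feb 29):
  1924: Fri  1925: Sat (+1)  1926: Sun (+1)  1927: Mon (+1)  1928: Wed (+2)
  1929: Thu (+1)  1930: Fri (+1)  1931: Sat (+1)  1932: Mon (+2)  1933: Tue (+1) ✓
  1934: Wed (+1)  1935: Thu (+1)  1936: Sat (+2)  1937: Sun (+1)  … (37 more years) …
  1975: Fri (+1)  1976: Sun (+2)  1977: Mon (+1)  1978: Tue (+1) ✓  1979: Wed (+1)
  1980: Fri (+2)  1981: Sat (+1)  1982: Sun (+1)  1983: Mon (+1)  1984: Wed (+2)
  1985: Thu (+1)  1986: Fri (+1)  1987: Sat (+1)  1988: Mon (+2)
Tuesday years: 1933, 1939, 1944, 1950, 1961, 1967, 1972, 1978 — 8 in total.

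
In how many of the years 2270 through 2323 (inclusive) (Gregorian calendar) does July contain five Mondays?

25

July has 31 days; it has five Mondays when Monday falls among the first (month-length − 28) days — i.e. when July 1 is one of Monday/Sunday/Saturday.
July 1 by year: 2270:Fri 2271:Sat✓ 2272:Mon✓ 2273:Tue 2274:Wed 2275:Thu 2276:Sat✓ 2277:Sun✓ 2278:Mon✓ 2279:Tue 2280:Thu 2281:Fri 2282:Sat✓ 2283:Sun✓ 2284:Tue …(24 more)… 2309:Thu 2310:Fri 2311:Sat✓ 2312:Mon✓ 2313:Tue 2314:Wed 2315:Thu 2316:Sat✓ 2317:Sun✓ 2318:Mon✓ 2319:Tue 2320:Thu 2321:Fri 2322:Sat✓ 2323:Sun✓
Years with five Mondays: 2271, 2272, 2276, 2277, 2278, 2282, 2283, 2288, 2289, 2293, 2294, 2295, 2299, 2300, 2301, 2305, 2306, 2307, 2311, 2312, 2316, 2317, 2318, 2322, 2323 → 25.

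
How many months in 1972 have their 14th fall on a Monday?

2

Check the 14th of each month of 1972: Jan 14: Fri, Feb 14: Mon, Mar 14: Tue, Apr 14: Fri, May 14: Sun, Jun 14: Wed, Jul 14: Fri, Aug 14: Mon, Sep 14: Thu, Oct 14: Sat, Nov 14: Tue, Dec 14: Thu.
Monday occurs in February, August — 2 months.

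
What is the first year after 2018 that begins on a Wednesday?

Jan 1 advances by 2 weekdays after a leap year and by 1 after a common year.
2018: Jan 1 is Monday.
2019: Tuesday
2020: Wednesday (leap)
2020 begins on a Wednesday

2020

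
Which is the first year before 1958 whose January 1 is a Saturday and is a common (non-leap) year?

1955

Jan 1 advances by 2 weekdays after a leap year and by 1 after a common year.
1958: Jan 1 is Wednesday.
1957: Tuesday
1956: Sunday (leap)
1955: Saturday
1955 begins on a Saturday and is a common year.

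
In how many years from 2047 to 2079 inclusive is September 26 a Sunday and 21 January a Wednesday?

Check each year's weekday for September 26 and 21 January:
  2047: Thu/Mon  2048: Sat/Tue  2049: Sun/Thu  2050: Mon/Fri  2051: Tue/Sat  2052: Thu/Sun  2053: Fri/Tue  2054: Sat/Wed  2055: Sun/Thu  2056: Tue/Fri  2057: Wed/Sun  2058: Thu/Mon  2059: Fri/Tue  2060: Sun/Wed ✓  …(5 more)…  2066: Sun/Thu  2067: Mon/Fri  2068: Wed/Sat  2069: Thu/Mon  2070: Fri/Tue  2071: Sat/Wed  2072: Mon/Thu  2073: Tue/Sat  2074: Wed/Sun  2075: Thu/Mon  2076: Sat/Tue  2077: Sun/Thu  2078: Mon/Fri  2079: Tue/Sat
Both conditions hold in: 2060 — 1.

1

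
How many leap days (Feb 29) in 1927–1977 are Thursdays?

2

Leap years in 1927–1977: 13 of them.
Feb 29 weekday advances by 5 (mod 7) from one leap year to the next four years later (or differs when a century non-leap intervenes).
Leap-day weekdays: 1928:Wed 1932:Mon 1936:Sat 1940:Thu✓ 1944:Tue 1948:Sun 1952:Fri 1956:Wed 1960:Mon 1964:Sat 1968:Thu✓ 1972:Tue 1976:Sun
Thursday: 1940, 1968 → 2.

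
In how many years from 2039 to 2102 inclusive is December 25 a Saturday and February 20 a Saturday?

Check each year's weekday for December 25 and February 20:
  2039: Sun/Sun  2040: Tue/Mon  2041: Wed/Wed  2042: Thu/Thu  2043: Fri/Fri  2044: Sun/Sat  2045: Mon/Mon  2046: Tue/Tue  2047: Wed/Wed  2048: Fri/Thu  2049: Sat/Sat ✓  2050: Sun/Sun  2051: Mon/Mon  2052: Wed/Tue  …(36 more)…  2089: Sun/Sun  2090: Mon/Mon  2091: Tue/Tue  2092: Thu/Wed  2093: Fri/Fri  2094: Sat/Sat ✓  2095: Sun/Sun  2096: Tue/Mon  2097: Wed/Wed  2098: Thu/Thu  2099: Fri/Fri  2100: Sat/Sat ✓  2101: Sun/Sun  2102: Mon/Mon
Both conditions hold in: 2049, 2055, 2066, 2077, 2083, 2094, 2100 — 7.

7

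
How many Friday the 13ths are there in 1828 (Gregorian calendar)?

1

Check the 13th of each month of 1828: Jan 13: Sun, Feb 13: Wed, Mar 13: Thu, Apr 13: Sun, May 13: Tue, Jun 13: Fri, Jul 13: Sun, Aug 13: Wed, Sep 13: Sat, Oct 13: Mon, Nov 13: Thu, Dec 13: Sat.
Friday occurs in June — 1 month.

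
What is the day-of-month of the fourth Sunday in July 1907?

July 1, 1907 is a Monday, so the first Sunday is the 7th.
The fourth Sunday is 7 + 21 = 28.

28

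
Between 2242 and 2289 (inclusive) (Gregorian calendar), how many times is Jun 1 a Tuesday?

7

Track Jun 1's weekday year by year (advancing +1, or +2 across a Feb 29):
  2242: Wed  2243: Thu (+1)  2244: Sat (+2)  2245: Sun (+1)  2246: Mon (+1)
  2247: Tue (+1) ✓  2248: Thu (+2)  2249: Fri (+1)  2250: Sat (+1)  2251: Sun (+1)
  2252: Tue (+2) ✓  2253: Wed (+1)  2254: Thu (+1)  2255: Fri (+1)  … (20 more years) …
  2276: Thu (+2)  2277: Fri (+1)  2278: Sat (+1)  2279: Sun (+1)  2280: Tue (+2) ✓
  2281: Wed (+1)  2282: Thu (+1)  2283: Fri (+1)  2284: Sun (+2)  2285: Mon (+1)
  2286: Tue (+1) ✓  2287: Wed (+1)  2288: Fri (+2)  2289: Sat (+1)
Tuesday years: 2247, 2252, 2258, 2269, 2275, 2280, 2286 — 7 in total.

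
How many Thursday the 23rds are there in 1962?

1

Check the 23rd of each month of 1962: Jan 23: Tue, Feb 23: Fri, Mar 23: Fri, Apr 23: Mon, May 23: Wed, Jun 23: Sat, Jul 23: Mon, Aug 23: Thu, Sep 23: Sun, Oct 23: Tue, Nov 23: Fri, Dec 23: Sun.
Thursday occurs in August — 1 month.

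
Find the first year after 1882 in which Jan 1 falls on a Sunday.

Jan 1 advances by 2 weekdays after a leap year and by 1 after a common year.
1882: Jan 1 is Sunday.
1883: Monday
1884: Tuesday (leap)
1885: Thursday
1886: Friday
1887: Saturday
1888: Sunday (leap)
1888 begins on a Sunday

1888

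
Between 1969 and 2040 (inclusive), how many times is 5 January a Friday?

10

Track 5 January's weekday year by year (advancing +1, or +2 across a Feb 29):
  1969: Sun  1970: Mon (+1)  1971: Tue (+1)  1972: Wed (+1)  1973: Fri (+2) ✓
  1974: Sat (+1)  1975: Sun (+1)  1976: Mon (+1)  1977: Wed (+2)  1978: Thu (+1)
  1979: Fri (+1) ✓  1980: Sat (+1)  1981: Mon (+2)  1982: Tue (+1)  … (44 more years) …
  2027: Tue (+1)  2028: Wed (+1)  2029: Fri (+2) ✓  2030: Sat (+1)  2031: Sun (+1)
  2032: Mon (+1)  2033: Wed (+2)  2034: Thu (+1)  2035: Fri (+1) ✓  2036: Sat (+1)
  2037: Mon (+2)  2038: Tue (+1)  2039: Wed (+1)  2040: Thu (+1)
Friday years: 1973, 1979, 1990, 1996, 2001, 2007, 2018, 2024, 2029, 2035 — 10 in total.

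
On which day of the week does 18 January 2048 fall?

January 1, 2048 is a Wednesday.
January 18 is day 18 of the year, i.e. 17 days after Jan 1.
17 mod 7 = 3, so advance 3 weekdays from Wednesday: Saturday.

Saturday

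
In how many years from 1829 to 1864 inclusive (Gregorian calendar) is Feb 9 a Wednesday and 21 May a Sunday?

1

Check each year's weekday for Feb 9 and 21 May:
  1829: Mon/Thu  1830: Tue/Fri  1831: Wed/Sat  1832: Thu/Mon  1833: Sat/Tue  1834: Sun/Wed  1835: Mon/Thu  1836: Tue/Sat  1837: Thu/Sun  1838: Fri/Mon  1839: Sat/Tue  1840: Sun/Thu  1841: Tue/Fri  1842: Wed/Sat  …(8 more)…  1851: Sun/Wed  1852: Mon/Fri  1853: Wed/Sat  1854: Thu/Sun  1855: Fri/Mon  1856: Sat/Wed  1857: Mon/Thu  1858: Tue/Fri  1859: Wed/Sat  1860: Thu/Mon  1861: Sat/Tue  1862: Sun/Wed  1863: Mon/Thu  1864: Tue/Sat
Both conditions hold in: 1848 — 1.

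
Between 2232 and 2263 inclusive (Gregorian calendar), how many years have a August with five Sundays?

14

August has 31 days; it has five Sundays when Sunday falls among the first (month-length − 28) days — i.e. when August 1 is one of Sunday/Saturday/Friday.
August 1 by year: 2232:Wed 2233:Thu 2234:Fri✓ 2235:Sat✓ 2236:Mon 2237:Tue 2238:Wed 2239:Thu 2240:Sat✓ 2241:Sun✓ 2242:Mon 2243:Tue 2244:Thu 2245:Fri✓ 2246:Sat✓ 2247:Sun✓ 2248:Tue 2249:Wed 2250:Thu 2251:Fri✓ 2252:Sun✓ 2253:Mon 2254:Tue 2255:Wed 2256:Fri✓ 2257:Sat✓ 2258:Sun✓ 2259:Mon 2260:Wed 2261:Thu 2262:Fri✓ 2263:Sat✓
Years with five Sundays: 2234, 2235, 2240, 2241, 2245, 2246, 2247, 2251, 2252, 2256, 2257, 2258, 2262, 2263 → 14.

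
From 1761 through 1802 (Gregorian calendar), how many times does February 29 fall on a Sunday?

1

Leap years in 1761–1802: 9 of them.
Feb 29 weekday advances by 5 (mod 7) from one leap year to the next four years later (or differs when a century non-leap intervenes).
Leap-day weekdays: 1764:Wed 1768:Mon 1772:Sat 1776:Thu 1780:Tue 1784:Sun✓ 1788:Fri 1792:Wed 1796:Mon
Sunday: 1784 → 1.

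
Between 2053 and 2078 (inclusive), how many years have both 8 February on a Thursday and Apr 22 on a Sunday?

Check each year's weekday for 8 February and Apr 22:
  2053: Sat/Tue  2054: Sun/Wed  2055: Mon/Thu  2056: Tue/Sat  2057: Thu/Sun ✓  2058: Fri/Mon  2059: Sat/Tue  2060: Sun/Thu  2061: Tue/Fri  2062: Wed/Sat  2063: Thu/Sun ✓  2064: Fri/Tue  2065: Sun/Wed  2066: Mon/Thu  2067: Tue/Fri  2068: Wed/Sun  2069: Fri/Mon  2070: Sat/Tue  2071: Sun/Wed  2072: Mon/Fri  2073: Wed/Sat  2074: Thu/Sun ✓  2075: Fri/Mon  2076: Sat/Wed  2077: Mon/Thu  2078: Tue/Fri
Both conditions hold in: 2057, 2063, 2074 — 3.

3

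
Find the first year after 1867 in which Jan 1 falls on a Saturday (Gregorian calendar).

1870

Jan 1 advances by 2 weekdays after a leap year and by 1 after a common year.
1867: Jan 1 is Tuesday.
1868: Wednesday (leap)
1869: Friday
1870: Saturday
1870 begins on a Saturday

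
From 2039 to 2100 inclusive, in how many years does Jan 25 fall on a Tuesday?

Track Jan 25's weekday year by year (advancing +1, or +2 across a Feb 29):
  2039: Tue ✓  2040: Wed (+1)  2041: Fri (+2)  2042: Sat (+1)  2043: Sun (+1)
  2044: Mon (+1)  2045: Wed (+2)  2046: Thu (+1)  2047: Fri (+1)  2048: Sat (+1)
  2049: Mon (+2)  2050: Tue (+1) ✓  2051: Wed (+1)  2052: Thu (+1)  … (34 more years) …
  2087: Sat (+1)  2088: Sun (+1)  2089: Tue (+2) ✓  2090: Wed (+1)  2091: Thu (+1)
  2092: Fri (+1)  2093: Sun (+2)  2094: Mon (+1)  2095: Tue (+1) ✓  2096: Wed (+1)
  2097: Fri (+2)  2098: Sat (+1)  2099: Sun (+1)  2100: Mon (+1)
Tuesday years: 2039, 2050, 2056, 2061, 2067, 2078, 2084, 2089, 2095 — 9 in total.

9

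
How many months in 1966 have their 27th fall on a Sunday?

3

Check the 27th of each month of 1966: Jan 27: Thu, Feb 27: Sun, Mar 27: Sun, Apr 27: Wed, May 27: Fri, Jun 27: Mon, Jul 27: Wed, Aug 27: Sat, Sep 27: Tue, Oct 27: Thu, Nov 27: Sun, Dec 27: Tue.
Sunday occurs in February, March, November — 3 months.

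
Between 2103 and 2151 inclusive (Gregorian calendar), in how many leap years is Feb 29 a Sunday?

1

Leap years in 2103–2151: 12 of them.
Feb 29 weekday advances by 5 (mod 7) from one leap year to the next four years later (or differs when a century non-leap intervenes).
Leap-day weekdays: 2104:Fri 2108:Wed 2112:Mon 2116:Sat 2120:Thu 2124:Tue 2128:Sun✓ 2132:Fri 2136:Wed 2140:Mon 2144:Sat 2148:Thu
Sunday: 2128 → 1.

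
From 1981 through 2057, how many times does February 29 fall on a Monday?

Leap years in 1981–2057: 19 of them.
Feb 29 weekday advances by 5 (mod 7) from one leap year to the next four years later (or differs when a century non-leap intervenes).
Leap-day weekdays: 1984:Wed 1988:Mon✓ 1992:Sat 1996:Thu 2000:Tue 2004:Sun 2008:Fri 2012:Wed 2016:Mon✓ 2020:Sat 2024:Thu 2028:Tue 2032:Sun 2036:Fri 2040:Wed 2044:Mon✓ 2048:Sat 2052:Thu 2056:Tue
Monday: 1988, 2016, 2044 → 3.

3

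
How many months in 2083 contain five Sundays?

A month of length L has five Sundays iff its first Sunday is on day ≤ L−28 (so day 1–3 in a 31-day month, 1–2 in a 30-day month, day 1 in a leap February).
Checking each month of 2083: Jan starts Fri (31d) ✓; Feb starts Mon (28d); Mar starts Mon (31d); Apr starts Thu (30d); May starts Sat (31d) ✓; Jun starts Tue (30d); Jul starts Thu (31d); Aug starts Sun (31d) ✓; Sep starts Wed (30d); Oct starts Fri (31d) ✓; Nov starts Mon (30d); Dec starts Wed (31d).
Five-Sunday months: January, May, August, October → 4.

4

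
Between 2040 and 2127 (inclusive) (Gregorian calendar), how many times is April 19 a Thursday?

Track April 19's weekday year by year (advancing +1, or +2 across a Feb 29):
  2040: Thu ✓  2041: Fri (+1)  2042: Sat (+1)  2043: Sun (+1)  2044: Tue (+2)
  2045: Wed (+1)  2046: Thu (+1) ✓  2047: Fri (+1)  2048: Sun (+2)  2049: Mon (+1)
  2050: Tue (+1)  2051: Wed (+1)  2052: Fri (+2)  2053: Sat (+1)  … (60 more years) …
  2114: Thu (+1) ✓  2115: Fri (+1)  2116: Sun (+2)  2117: Mon (+1)  2118: Tue (+1)
  2119: Wed (+1)  2120: Fri (+2)  2121: Sat (+1)  2122: Sun (+1)  2123: Mon (+1)
  2124: Wed (+2)  2125: Thu (+1) ✓  2126: Fri (+1)  2127: Sat (+1)
Thursday years: 2040, 2046, 2057, 2063, 2068, 2074, 2085, 2091, 2096, 2103, 2108, 2114, 2125 — 13 in total.

13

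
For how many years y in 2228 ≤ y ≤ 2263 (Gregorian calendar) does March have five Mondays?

17

March has 31 days; it has five Mondays when Monday falls among the first (month-length − 28) days — i.e. when March 1 is one of Monday/Sunday/Saturday.
March 1 by year: 2228:Sat✓ 2229:Sun✓ 2230:Mon✓ 2231:Tue 2232:Thu 2233:Fri 2234:Sat✓ 2235:Sun✓ 2236:Tue 2237:Wed 2238:Thu 2239:Fri 2240:Sun✓ 2241:Mon✓ 2242:Tue …(6 more)… 2249:Thu 2250:Fri 2251:Sat✓ 2252:Mon✓ 2253:Tue 2254:Wed 2255:Thu 2256:Sat✓ 2257:Sun✓ 2258:Mon✓ 2259:Tue 2260:Thu 2261:Fri 2262:Sat✓ 2263:Sun✓
Years with five Mondays: 2228, 2229, 2230, 2234, 2235, 2240, 2241, 2245, 2246, 2247, 2251, 2252, 2256, 2257, 2258, 2262, 2263 → 17.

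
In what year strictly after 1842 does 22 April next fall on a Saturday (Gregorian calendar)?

1843

From one year to the next, a fixed date's weekday advances by 1, or by 2 when a Feb 29 lies between the two dates.
1842: April 22 is Friday.
1843: Saturday (+1)
22 April falls on a Saturday in 1843.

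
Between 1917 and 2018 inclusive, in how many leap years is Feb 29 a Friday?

Leap years in 1917–2018: 25 of them.
Feb 29 weekday advances by 5 (mod 7) from one leap year to the next four years later (or differs when a century non-leap intervenes).
Leap-day weekdays: 1920:Sun 1924:Fri✓ 1928:Wed 1932:Mon 1936:Sat 1940:Thu 1944:Tue 1948:Sun 1952:Fri✓ 1956:Wed 1960:Mon 1964:Sat 1968:Thu 1972:Tue 1976:Sun 1980:Fri✓ 1984:Wed 1988:Mon 1992:Sat 1996:Thu 2000:Tue 2004:Sun 2008:Fri✓ 2012:Wed 2016:Mon
Friday: 1924, 1952, 1980, 2008 → 4.

4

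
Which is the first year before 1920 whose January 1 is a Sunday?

1911

Jan 1 advances by 2 weekdays after a leap year and by 1 after a common year.
1920: Jan 1 is Thursday (leap).
1919: Wednesday
1918: Tuesday
1917: Monday
1916: Saturday (leap)
1915: Friday
1914: Thursday
1913: Wednesday
1912: Monday (leap)
1911: Sunday
1911 begins on a Sunday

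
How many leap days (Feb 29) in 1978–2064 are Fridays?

Leap years in 1978–2064: 22 of them.
Feb 29 weekday advances by 5 (mod 7) from one leap year to the next four years later (or differs when a century non-leap intervenes).
Leap-day weekdays: 1980:Fri✓ 1984:Wed 1988:Mon 1992:Sat 1996:Thu 2000:Tue 2004:Sun 2008:Fri✓ 2012:Wed 2016:Mon 2020:Sat 2024:Thu 2028:Tue 2032:Sun 2036:Fri✓ 2040:Wed 2044:Mon 2048:Sat 2052:Thu 2056:Tue 2060:Sun 2064:Fri✓
Friday: 1980, 2008, 2036, 2064 → 4.

4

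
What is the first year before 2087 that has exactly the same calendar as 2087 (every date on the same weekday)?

Two years share a calendar iff Jan 1 falls on the same weekday and both are leap or both are common. 2087: Jan 1 is Wednesday, common year.
2086: Jan 1 Tuesday, common
2085: Jan 1 Monday, common
2084: Jan 1 Saturday, leap
2083: Jan 1 Friday, common
2082: Jan 1 Thursday, common
2081: Jan 1 Wednesday, common
2081 matches on both conditions.

2081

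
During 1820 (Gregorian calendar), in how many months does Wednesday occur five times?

4

A month of length L has five Wednesdays iff its first Wednesday is on day ≤ L−28 (so day 1–3 in a 31-day month, 1–2 in a 30-day month, day 1 in a leap February).
Checking each month of 1820: Jan starts Sat (31d); Feb starts Tue (29d); Mar starts Wed (31d) ✓; Apr starts Sat (30d); May starts Mon (31d) ✓; Jun starts Thu (30d); Jul starts Sat (31d); Aug starts Tue (31d) ✓; Sep starts Fri (30d); Oct starts Sun (31d); Nov starts Wed (30d) ✓; Dec starts Fri (31d).
Five-Wednesday months: March, May, August, November → 4.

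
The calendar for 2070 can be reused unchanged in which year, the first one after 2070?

Two years share a calendar iff Jan 1 falls on the same weekday and both are leap or both are common. 2070: Jan 1 is Wednesday, common year.
2071: Jan 1 Thursday, common
2072: Jan 1 Friday, leap
2073: Jan 1 Sunday, common
2074: Jan 1 Monday, common
2075: Jan 1 Tuesday, common
2076: Jan 1 Wednesday, leap
2077: Jan 1 Friday, common
2078: Jan 1 Saturday, common
2079: Jan 1 Sunday, common
2080: Jan 1 Monday, leap
2081: Jan 1 Wednesday, common
2081 matches on both conditions.

2081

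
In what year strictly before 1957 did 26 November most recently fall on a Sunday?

From one year to the next, a fixed date's weekday advances by 1, or by 2 when a Feb 29 lies between the two dates.
1957: November 26 is Tuesday.
1956: Monday (−1)
1955: Saturday (−2)
1954: Friday (−1)
1953: Thursday (−1)
1952: Wednesday (−1)
1951: Monday (−2)
1950: Sunday (−1)
26 November falls on a Sunday in 1950.

1950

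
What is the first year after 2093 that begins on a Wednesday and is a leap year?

2116

Jan 1 advances by 2 weekdays after a leap year and by 1 after a common year.
2093: Jan 1 is Thursday.
2094: Friday
2095: Saturday
2096: Sunday (leap)
2097: Tuesday
2098: Wednesday
2099: Thursday
2100: Friday
2101: Saturday
2102: Sunday
2103: Monday
2104: Tuesday (leap)
2105: Thursday
2106: Friday
2107: Saturday
2108: Sunday (leap)
2109: Tuesday
2110: Wednesday
2111: Thursday
2112: Friday (leap)
2113: Sunday
2114: Monday
2115: Tuesday
2116: Wednesday (leap)
2116 begins on a Wednesday and is a leap year.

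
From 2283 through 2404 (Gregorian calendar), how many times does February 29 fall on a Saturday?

5

Leap years in 2283–2404: 30 of them.
Feb 29 weekday advances by 5 (mod 7) from one leap year to the next four years later (or differs when a century non-leap intervenes).
Leap-day weekdays: 2284:Fri 2288:Wed 2292:Mon 2296:Sat✓ 2304:Mon 2308:Sat✓ 2312:Thu 2316:Tue 2320:Sun 2324:Fri 2328:Wed 2332:Mon 2336:Sat✓ …(4 more)… 2356:Wed 2360:Mon 2364:Sat✓ 2368:Thu 2372:Tue 2376:Sun 2380:Fri 2384:Wed 2388:Mon 2392:Sat✓ 2396:Thu 2400:Tue 2404:Sun
Saturday: 2296, 2308, 2336, 2364, 2392 → 5.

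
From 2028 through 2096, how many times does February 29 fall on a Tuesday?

3

Leap years in 2028–2096: 18 of them.
Feb 29 weekday advances by 5 (mod 7) from one leap year to the next four years later (or differs when a century non-leap intervenes).
Leap-day weekdays: 2028:Tue✓ 2032:Sun 2036:Fri 2040:Wed 2044:Mon 2048:Sat 2052:Thu 2056:Tue✓ 2060:Sun 2064:Fri 2068:Wed 2072:Mon 2076:Sat 2080:Thu 2084:Tue✓ 2088:Sun 2092:Fri 2096:Wed
Tuesday: 2028, 2056, 2084 → 3.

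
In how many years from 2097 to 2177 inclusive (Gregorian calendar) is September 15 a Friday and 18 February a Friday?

2

Check each year's weekday for September 15 and 18 February:
  2097: Sun/Mon  2098: Mon/Tue  2099: Tue/Wed  2100: Wed/Thu  2101: Thu/Fri  2102: Fri/Sat  2103: Sat/Sun  2104: Mon/Mon  2105: Tue/Wed  2106: Wed/Thu  2107: Thu/Fri  2108: Sat/Sat  2109: Sun/Mon  2110: Mon/Tue  …(53 more)…  2164: Sat/Sat  2165: Sun/Mon  2166: Mon/Tue  2167: Tue/Wed  2168: Thu/Thu  2169: Fri/Sat  2170: Sat/Sun  2171: Sun/Mon  2172: Tue/Tue  2173: Wed/Thu  2174: Thu/Fri  2175: Fri/Sat  2176: Sun/Sun  2177: Mon/Tue
Both conditions hold in: 2124, 2152 — 2.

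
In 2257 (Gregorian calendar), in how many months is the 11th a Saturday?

Check the 11th of each month of 2257: Jan 11: Sun, Feb 11: Wed, Mar 11: Wed, Apr 11: Sat, May 11: Mon, Jun 11: Thu, Jul 11: Sat, Aug 11: Tue, Sep 11: Fri, Oct 11: Sun, Nov 11: Wed, Dec 11: Fri.
Saturday occurs in April, July — 2 months.

2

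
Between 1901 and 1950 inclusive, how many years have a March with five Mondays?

March has 31 days; it has five Mondays when Monday falls among the first (month-length − 28) days — i.e. when March 1 is one of Monday/Sunday/Saturday.
March 1 by year: 1901:Fri 1902:Sat✓ 1903:Sun✓ 1904:Tue 1905:Wed 1906:Thu 1907:Fri 1908:Sun✓ 1909:Mon✓ 1910:Tue 1911:Wed 1912:Fri 1913:Sat✓ 1914:Sun✓ 1915:Mon✓ …(20 more)… 1936:Sun✓ 1937:Mon✓ 1938:Tue 1939:Wed 1940:Fri 1941:Sat✓ 1942:Sun✓ 1943:Mon✓ 1944:Wed 1945:Thu 1946:Fri 1947:Sat✓ 1948:Mon✓ 1949:Tue 1950:Wed
Years with five Mondays: 1902, 1903, 1908, 1909, 1913, 1914, 1915, 1919, 1920, 1924, 1925, 1926, 1930, 1931, 1936, 1937, 1941, 1942, 1943, 1947, 1948 → 21.

21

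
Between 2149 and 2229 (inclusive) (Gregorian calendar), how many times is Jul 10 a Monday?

11

Track Jul 10's weekday year by year (advancing +1, or +2 across a Feb 29):
  2149: Thu  2150: Fri (+1)  2151: Sat (+1)  2152: Mon (+2) ✓  2153: Tue (+1)
  2154: Wed (+1)  2155: Thu (+1)  2156: Sat (+2)  2157: Sun (+1)  2158: Mon (+1) ✓
  2159: Tue (+1)  2160: Thu (+2)  2161: Fri (+1)  2162: Sat (+1)  … (53 more years) …
  2216: Wed (+2)  2217: Thu (+1)  2218: Fri (+1)  2219: Sat (+1)  2220: Mon (+2) ✓
  2221: Tue (+1)  2222: Wed (+1)  2223: Thu (+1)  2224: Sat (+2)  2225: Sun (+1)
  2226: Mon (+1) ✓  2227: Tue (+1)  2228: Thu (+2)  2229: Fri (+1)
Monday years: 2152, 2158, 2169, 2175, 2180, 2186, 2197, 2209, 2215, 2220, 2226 — 11 in total.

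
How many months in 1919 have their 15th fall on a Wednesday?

2

Check the 15th of each month of 1919: Jan 15: Wed, Feb 15: Sat, Mar 15: Sat, Apr 15: Tue, May 15: Thu, Jun 15: Sun, Jul 15: Tue, Aug 15: Fri, Sep 15: Mon, Oct 15: Wed, Nov 15: Sat, Dec 15: Mon.
Wednesday occurs in January, October — 2 months.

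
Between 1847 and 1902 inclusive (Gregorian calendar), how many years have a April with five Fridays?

16

April has 30 days; it has five Fridays when Friday falls among the first (month-length − 28) days — i.e. when April 1 is one of Friday/Thursday.
April 1 by year: 1847:Thu✓ 1848:Sat 1849:Sun 1850:Mon 1851:Tue 1852:Thu✓ 1853:Fri✓ 1854:Sat 1855:Sun 1856:Tue 1857:Wed 1858:Thu✓ 1859:Fri✓ 1860:Sun 1861:Mon …(26 more)… 1888:Sun 1889:Mon 1890:Tue 1891:Wed 1892:Fri✓ 1893:Sat 1894:Sun 1895:Mon 1896:Wed 1897:Thu✓ 1898:Fri✓ 1899:Sat 1900:Sun 1901:Mon 1902:Tue
Years with five Fridays: 1847, 1852, 1853, 1858, 1859, 1864, 1869, 1870, 1875, 1880, 1881, 1886, 1887, 1892, 1897, 1898 → 16.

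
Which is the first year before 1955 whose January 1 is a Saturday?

1949

Jan 1 advances by 2 weekdays after a leap year and by 1 after a common year.
1955: Jan 1 is Saturday.
1954: Friday
1953: Thursday
1952: Tuesday (leap)
1951: Monday
1950: Sunday
1949: Saturday
1949 begins on a Saturday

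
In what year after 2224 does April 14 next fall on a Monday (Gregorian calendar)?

2228

From one year to the next, a fixed date's weekday advances by 1, or by 2 when a Feb 29 lies between the two dates.
2224: April 14 is Wednesday.
2225: Thursday (+1)
2226: Friday (+1)
2227: Saturday (+1)
2228: Monday (+2)
April 14 falls on a Monday in 2228.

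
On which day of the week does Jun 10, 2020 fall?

Wednesday

January 1, 2020 is a Wednesday.
June 10 is day 162 of the year, i.e. 161 days after Jan 1.
161 mod 7 = 0, so advance 0 weekdays from Wednesday: Wednesday.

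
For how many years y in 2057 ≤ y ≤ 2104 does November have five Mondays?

13

November has 30 days; it has five Mondays when Monday falls among the first (month-length − 28) days — i.e. when November 1 is one of Monday/Sunday.
November 1 by year: 2057:Thu 2058:Fri 2059:Sat 2060:Mon✓ 2061:Tue 2062:Wed 2063:Thu 2064:Sat 2065:Sun✓ 2066:Mon✓ 2067:Tue 2068:Thu 2069:Fri 2070:Sat 2071:Sun✓ …(18 more)… 2090:Wed 2091:Thu 2092:Sat 2093:Sun✓ 2094:Mon✓ 2095:Tue 2096:Thu 2097:Fri 2098:Sat 2099:Sun✓ 2100:Mon✓ 2101:Tue 2102:Wed 2103:Thu 2104:Sat
Years with five Mondays: 2060, 2065, 2066, 2071, 2076, 2077, 2082, 2083, 2088, 2093, 2094, 2099, 2100 → 13.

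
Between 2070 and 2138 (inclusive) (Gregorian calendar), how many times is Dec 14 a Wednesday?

10

Track Dec 14's weekday year by year (advancing +1, or +2 across a Feb 29):
  2070: Sun  2071: Mon (+1)  2072: Wed (+2) ✓  2073: Thu (+1)  2074: Fri (+1)
  2075: Sat (+1)  2076: Mon (+2)  2077: Tue (+1)  2078: Wed (+1) ✓  2079: Thu (+1)
  2080: Sat (+2)  2081: Sun (+1)  2082: Mon (+1)  2083: Tue (+1)  … (41 more years) …
  2125: Fri (+1)  2126: Sat (+1)  2127: Sun (+1)  2128: Tue (+2)  2129: Wed (+1) ✓
  2130: Thu (+1)  2131: Fri (+1)  2132: Sun (+2)  2133: Mon (+1)  2134: Tue (+1)
  2135: Wed (+1) ✓  2136: Fri (+2)  2137: Sat (+1)  2138: Sun (+1)
Wednesday years: 2072, 2078, 2089, 2095, 2101, 2107, 2112, 2118, 2129, 2135 — 10 in total.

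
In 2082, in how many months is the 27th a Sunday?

Check the 27th of each month of 2082: Jan 27: Tue, Feb 27: Fri, Mar 27: Fri, Apr 27: Mon, May 27: Wed, Jun 27: Sat, Jul 27: Mon, Aug 27: Thu, Sep 27: Sun, Oct 27: Tue, Nov 27: Fri, Dec 27: Sun.
Sunday occurs in September, December — 2 months.

2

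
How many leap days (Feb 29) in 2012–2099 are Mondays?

3

Leap years in 2012–2099: 22 of them.
Feb 29 weekday advances by 5 (mod 7) from one leap year to the next four years later (or differs when a century non-leap intervenes).
Leap-day weekdays: 2012:Wed 2016:Mon✓ 2020:Sat 2024:Thu 2028:Tue 2032:Sun 2036:Fri 2040:Wed 2044:Mon✓ 2048:Sat 2052:Thu 2056:Tue 2060:Sun 2064:Fri 2068:Wed 2072:Mon✓ 2076:Sat 2080:Thu 2084:Tue 2088:Sun 2092:Fri 2096:Wed
Monday: 2016, 2044, 2072 → 3.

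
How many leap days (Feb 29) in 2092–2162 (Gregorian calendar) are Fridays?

4

Leap years in 2092–2162: 17 of them.
Feb 29 weekday advances by 5 (mod 7) from one leap year to the next four years later (or differs when a century non-leap intervenes).
Leap-day weekdays: 2092:Fri✓ 2096:Wed 2104:Fri✓ 2108:Wed 2112:Mon 2116:Sat 2120:Thu 2124:Tue 2128:Sun 2132:Fri✓ 2136:Wed 2140:Mon 2144:Sat 2148:Thu 2152:Tue 2156:Sun 2160:Fri✓
Friday: 2092, 2104, 2132, 2160 → 4.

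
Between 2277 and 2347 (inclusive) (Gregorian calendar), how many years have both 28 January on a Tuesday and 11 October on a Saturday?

Check each year's weekday for 28 January and 11 October:
  2277: Sun/Thu  2278: Mon/Fri  2279: Tue/Sat ✓  2280: Wed/Mon  2281: Fri/Tue  2282: Sat/Wed  2283: Sun/Thu  2284: Mon/Sat  2285: Wed/Sun  2286: Thu/Mon  2287: Fri/Tue  2288: Sat/Thu  2289: Mon/Fri  2290: Tue/Sat ✓  …(43 more)…  2334: Sun/Thu  2335: Mon/Fri  2336: Tue/Sun  2337: Thu/Mon  2338: Fri/Tue  2339: Sat/Wed  2340: Sun/Fri  2341: Tue/Sat ✓  2342: Wed/Sun  2343: Thu/Mon  2344: Fri/Wed  2345: Sun/Thu  2346: Mon/Fri  2347: Tue/Sat ✓
Both conditions hold in: 2279, 2290, 2302, 2313, 2319, 2330, 2341, 2347 — 8.

8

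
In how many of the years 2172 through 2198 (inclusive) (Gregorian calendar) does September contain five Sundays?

7

September has 30 days; it has five Sundays when Sunday falls among the first (month-length − 28) days — i.e. when September 1 is one of Sunday/Saturday.
September 1 by year: 2172:Tue 2173:Wed 2174:Thu 2175:Fri 2176:Sun✓ 2177:Mon 2178:Tue 2179:Wed 2180:Fri 2181:Sat✓ 2182:Sun✓ 2183:Mon 2184:Wed 2185:Thu 2186:Fri 2187:Sat✓ 2188:Mon 2189:Tue 2190:Wed 2191:Thu 2192:Sat✓ 2193:Sun✓ 2194:Mon 2195:Tue 2196:Thu 2197:Fri 2198:Sat✓
Years with five Sundays: 2176, 2181, 2182, 2187, 2192, 2193, 2198 → 7.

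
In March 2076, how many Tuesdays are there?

5

March 2076 has 31 days and begins on Sunday.
The first Tuesday is March 3.
Tuesdays fall on 3, 10, 17, 24, 31 — that's 5.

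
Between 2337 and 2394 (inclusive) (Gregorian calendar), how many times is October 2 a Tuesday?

Track October 2's weekday year by year (advancing +1, or +2 across a Feb 29):
  2337: Sat  2338: Sun (+1)  2339: Mon (+1)  2340: Wed (+2)  2341: Thu (+1)
  2342: Fri (+1)  2343: Sat (+1)  2344: Mon (+2)  2345: Tue (+1) ✓  2346: Wed (+1)
  2347: Thu (+1)  2348: Sat (+2)  2349: Sun (+1)  2350: Mon (+1)  … (30 more years) …
  2381: Fri (+1)  2382: Sat (+1)  2383: Sun (+1)  2384: Tue (+2) ✓  2385: Wed (+1)
  2386: Thu (+1)  2387: Fri (+1)  2388: Sun (+2)  2389: Mon (+1)  2390: Tue (+1) ✓
  2391: Wed (+1)  2392: Fri (+2)  2393: Sat (+1)  2394: Sun (+1)
Tuesday years: 2345, 2351, 2356, 2362, 2373, 2379, 2384, 2390 — 8 in total.

8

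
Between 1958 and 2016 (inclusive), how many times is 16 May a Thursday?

8

Track 16 May's weekday year by year (advancing +1, or +2 across a Feb 29):
  1958: Fri  1959: Sat (+1)  1960: Mon (+2)  1961: Tue (+1)  1962: Wed (+1)
  1963: Thu (+1) ✓  1964: Sat (+2)  1965: Sun (+1)  1966: Mon (+1)  1967: Tue (+1)
  1968: Thu (+2) ✓  1969: Fri (+1)  1970: Sat (+1)  1971: Sun (+1)  … (31 more years) …
  2003: Fri (+1)  2004: Sun (+2)  2005: Mon (+1)  2006: Tue (+1)  2007: Wed (+1)
  2008: Fri (+2)  2009: Sat (+1)  2010: Sun (+1)  2011: Mon (+1)  2012: Wed (+2)
  2013: Thu (+1) ✓  2014: Fri (+1)  2015: Sat (+1)  2016: Mon (+2)
Thursday years: 1963, 1968, 1974, 1985, 1991, 1996, 2002, 2013 — 8 in total.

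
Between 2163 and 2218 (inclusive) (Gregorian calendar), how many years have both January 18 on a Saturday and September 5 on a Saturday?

Check each year's weekday for January 18 and September 5:
  2163: Tue/Mon  2164: Wed/Wed  2165: Fri/Thu  2166: Sat/Fri  2167: Sun/Sat  2168: Mon/Mon  2169: Wed/Tue  2170: Thu/Wed  2171: Fri/Thu  2172: Sat/Sat ✓  2173: Mon/Sun  2174: Tue/Mon  2175: Wed/Tue  2176: Thu/Thu  …(28 more)…  2205: Fri/Thu  2206: Sat/Fri  2207: Sun/Sat  2208: Mon/Mon  2209: Wed/Tue  2210: Thu/Wed  2211: Fri/Thu  2212: Sat/Sat ✓  2213: Mon/Sun  2214: Tue/Mon  2215: Wed/Tue  2216: Thu/Thu  2217: Sat/Fri  2218: Sun/Sat
Both conditions hold in: 2172, 2212 — 2.

2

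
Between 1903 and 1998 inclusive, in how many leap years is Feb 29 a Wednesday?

Leap years in 1903–1998: 24 of them.
Feb 29 weekday advances by 5 (mod 7) from one leap year to the next four years later (or differs when a century non-leap intervenes).
Leap-day weekdays: 1904:Mon 1908:Sat 1912:Thu 1916:Tue 1920:Sun 1924:Fri 1928:Wed✓ 1932:Mon 1936:Sat 1940:Thu 1944:Tue 1948:Sun 1952:Fri 1956:Wed✓ 1960:Mon 1964:Sat 1968:Thu 1972:Tue 1976:Sun 1980:Fri 1984:Wed✓ 1988:Mon 1992:Sat 1996:Thu
Wednesday: 1928, 1956, 1984 → 3.

3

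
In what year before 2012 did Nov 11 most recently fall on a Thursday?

From one year to the next, a fixed date's weekday advances by 1, or by 2 when a Feb 29 lies between the two dates.
2012: November 11 is Sunday.
2011: Friday (−2)
2010: Thursday (−1)
Nov 11 falls on a Thursday in 2010.

2010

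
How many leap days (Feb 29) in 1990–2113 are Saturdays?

4

Leap years in 1990–2113: 30 of them.
Feb 29 weekday advances by 5 (mod 7) from one leap year to the next four years later (or differs when a century non-leap intervenes).
Leap-day weekdays: 1992:Sat✓ 1996:Thu 2000:Tue 2004:Sun 2008:Fri 2012:Wed 2016:Mon 2020:Sat✓ 2024:Thu 2028:Tue 2032:Sun 2036:Fri 2040:Wed …(4 more)… 2060:Sun 2064:Fri 2068:Wed 2072:Mon 2076:Sat✓ 2080:Thu 2084:Tue 2088:Sun 2092:Fri 2096:Wed 2104:Fri 2108:Wed 2112:Mon
Saturday: 1992, 2020, 2048, 2076 → 4.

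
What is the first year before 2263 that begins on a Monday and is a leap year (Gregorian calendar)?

2244

Jan 1 advances by 2 weekdays after a leap year and by 1 after a common year.
2263: Jan 1 is Thursday.
2262: Wednesday
2261: Tuesday
2260: Sunday (leap)
2259: Saturday
2258: Friday
2257: Thursday
2256: Tuesday (leap)
2255: Monday
2254: Sunday
2253: Saturday
2252: Thursday (leap)
2251: Wednesday
2250: Tuesday
2249: Monday
2248: Saturday (leap)
2247: Friday
2246: Thursday
2245: Wednesday
2244: Monday (leap)
2244 begins on a Monday and is a leap year.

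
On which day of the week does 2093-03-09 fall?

Monday

January 1, 2093 is a Thursday.
March 9 is day 68 of the year, i.e. 67 days after Jan 1.
67 mod 7 = 4, so advance 4 weekdays from Thursday: Monday.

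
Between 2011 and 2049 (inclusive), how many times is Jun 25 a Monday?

Track Jun 25's weekday year by year (advancing +1, or +2 across a Feb 29):
  2011: Sat  2012: Mon (+2) ✓  2013: Tue (+1)  2014: Wed (+1)  2015: Thu (+1)
  2016: Sat (+2)  2017: Sun (+1)  2018: Mon (+1) ✓  2019: Tue (+1)  2020: Thu (+2)
  2021: Fri (+1)  2022: Sat (+1)  2023: Sun (+1)  2024: Tue (+2)  … (11 more years) …
  2036: Wed (+2)  2037: Thu (+1)  2038: Fri (+1)  2039: Sat (+1)  2040: Mon (+2) ✓
  2041: Tue (+1)  2042: Wed (+1)  2043: Thu (+1)  2044: Sat (+2)  2045: Sun (+1)
  2046: Mon (+1) ✓  2047: Tue (+1)  2048: Thu (+2)  2049: Fri (+1)
Monday years: 2012, 2018, 2029, 2035, 2040, 2046 — 6 in total.

6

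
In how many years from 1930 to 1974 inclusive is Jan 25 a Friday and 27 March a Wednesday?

5

Check each year's weekday for Jan 25 and 27 March:
  1930: Sat/Thu  1931: Sun/Fri  1932: Mon/Sun  1933: Wed/Mon  1934: Thu/Tue  1935: Fri/Wed ✓  1936: Sat/Fri  1937: Mon/Sat  1938: Tue/Sun  1939: Wed/Mon  1940: Thu/Wed  1941: Sat/Thu  1942: Sun/Fri  1943: Mon/Sat  …(17 more)…  1961: Wed/Mon  1962: Thu/Tue  1963: Fri/Wed ✓  1964: Sat/Fri  1965: Mon/Sat  1966: Tue/Sun  1967: Wed/Mon  1968: Thu/Wed  1969: Sat/Thu  1970: Sun/Fri  1971: Mon/Sat  1972: Tue/Mon  1973: Thu/Tue  1974: Fri/Wed ✓
Both conditions hold in: 1935, 1946, 1957, 1963, 1974 — 5.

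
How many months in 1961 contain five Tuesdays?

4

A month of length L has five Tuesdays iff its first Tuesday is on day ≤ L−28 (so day 1–3 in a 31-day month, 1–2 in a 30-day month, day 1 in a leap February).
Checking each month of 1961: Jan starts Sun (31d) ✓; Feb starts Wed (28d); Mar starts Wed (31d); Apr starts Sat (30d); May starts Mon (31d) ✓; Jun starts Thu (30d); Jul starts Sat (31d); Aug starts Tue (31d) ✓; Sep starts Fri (30d); Oct starts Sun (31d) ✓; Nov starts Wed (30d); Dec starts Fri (31d).
Five-Tuesday months: January, May, August, October → 4.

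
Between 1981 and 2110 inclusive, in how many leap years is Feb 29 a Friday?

Leap years in 1981–2110: 31 of them.
Feb 29 weekday advances by 5 (mod 7) from one leap year to the next four years later (or differs when a century non-leap intervenes).
Leap-day weekdays: 1984:Wed 1988:Mon 1992:Sat 1996:Thu 2000:Tue 2004:Sun 2008:Fri✓ 2012:Wed 2016:Mon 2020:Sat 2024:Thu 2028:Tue 2032:Sun …(5 more)… 2056:Tue 2060:Sun 2064:Fri✓ 2068:Wed 2072:Mon 2076:Sat 2080:Thu 2084:Tue 2088:Sun 2092:Fri✓ 2096:Wed 2104:Fri✓ 2108:Wed
Friday: 2008, 2036, 2064, 2092, 2104 → 5.

5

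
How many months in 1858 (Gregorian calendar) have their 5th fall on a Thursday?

1

Check the 5th of each month of 1858: Jan 5: Tue, Feb 5: Fri, Mar 5: Fri, Apr 5: Mon, May 5: Wed, Jun 5: Sat, Jul 5: Mon, Aug 5: Thu, Sep 5: Sun, Oct 5: Tue, Nov 5: Fri, Dec 5: Sun.
Thursday occurs in August — 1 month.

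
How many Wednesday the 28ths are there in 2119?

1

Check the 28th of each month of 2119: Jan 28: Sat, Feb 28: Tue, Mar 28: Tue, Apr 28: Fri, May 28: Sun, Jun 28: Wed, Jul 28: Fri, Aug 28: Mon, Sep 28: Thu, Oct 28: Sat, Nov 28: Tue, Dec 28: Thu.
Wednesday occurs in June — 1 month.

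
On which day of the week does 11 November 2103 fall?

Sunday

January 1, 2103 is a Monday.
November 11 is day 315 of the year, i.e. 314 days after Jan 1.
314 mod 7 = 6, so advance 6 weekdays from Monday: Sunday.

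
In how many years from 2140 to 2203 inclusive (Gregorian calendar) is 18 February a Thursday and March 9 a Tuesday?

Check each year's weekday for 18 February and March 9:
  2140: Thu/Wed  2141: Sat/Thu  2142: Sun/Fri  2143: Mon/Sat  2144: Tue/Mon  2145: Thu/Tue ✓  2146: Fri/Wed  2147: Sat/Thu  2148: Sun/Sat  2149: Tue/Sun  2150: Wed/Mon  2151: Thu/Tue ✓  2152: Fri/Thu  2153: Sun/Fri  …(36 more)…  2190: Thu/Tue ✓  2191: Fri/Wed  2192: Sat/Fri  2193: Mon/Sat  2194: Tue/Sun  2195: Wed/Mon  2196: Thu/Wed  2197: Sat/Thu  2198: Sun/Fri  2199: Mon/Sat  2200: Tue/Sun  2201: Wed/Mon  2202: Thu/Tue ✓  2203: Fri/Wed
Both conditions hold in: 2145, 2151, 2162, 2173, 2179, 2190, 2202 — 7.

7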